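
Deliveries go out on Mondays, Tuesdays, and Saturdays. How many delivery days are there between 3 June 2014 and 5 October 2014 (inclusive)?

3 June 2014 is a Tuesday.
From 3 June 2014 to 5 October 2014 is 125 days inclusive.
125 = 7 × 17 + 6, so there are 17 full weeks plus 6 extra days.
Each full week contributes 3 days from the set (Mon, Tue, Sat): 17 × 3 = 51.
The 6 extra days are Tue, Wed, Thu, Fri, Sat, Sun — 2 of them qualify.
Total: 51 + 2 = 53.

53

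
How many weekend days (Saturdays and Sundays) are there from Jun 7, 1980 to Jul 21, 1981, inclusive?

Jun 7, 1980 is a Saturday.
That's 410 days from start to end, counting both.
410 = 7 × 58 + 4, so there are 58 full weeks plus 4 extra days.
Each full week contributes 2 weekend days (Sat, Sun): 58 × 2 = 116.
The 4 extra days are Saturday, Sunday, Monday, Tuesday — 2 of them qualify.
Total: 116 + 2 = 118.

118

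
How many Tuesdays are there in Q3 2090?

13

Jul 1, 2090 is a Saturday.
The range spans 92 days (inclusive of both endpoints).
92 = 7 × 13 + 1, so there are 13 full weeks plus 1 extra day.
Each full week contributes one Tuesday: 13 so far.
The 1 extra day is Sat — none qualify.
Total: 13 + 0 = 13.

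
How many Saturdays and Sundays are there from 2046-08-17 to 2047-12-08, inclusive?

2046-08-17 is a Friday.
That's 479 days from start to end, counting both.
479 = 7 × 68 + 3, so there are 68 full weeks plus 3 extra days.
Each full week contributes 2 weekend days (Sat, Sun): 68 × 2 = 136.
The 3 extra days are Fri, Sat, Sun — 2 of them qualify.
Total: 136 + 2 = 138.

138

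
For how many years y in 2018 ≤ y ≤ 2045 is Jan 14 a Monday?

4

Day of week of January 14 in each year:
2018: Sun, 2019: Mon ✓, 2020: Tue, 2021: Thu, 2022: Fri, 2023: Sat, 2024: Sun, 2025: Tue, 2026: Wed, 2027: Thu, 2028: Fri, 2029: Sun, 2030: Mon ✓, 2031: Tue, 2032: Wed, 2033: Fri, 2034: Sat, 2035: Sun, 2036: Mon ✓, 2037: Wed, 2038: Thu, 2039: Fri, 2040: Sat, 2041: Mon ✓, 2042: Tue, 2043: Wed, 2044: Thu, 2045: Sat
Mondays: 2019, 2030, 2036, 2041.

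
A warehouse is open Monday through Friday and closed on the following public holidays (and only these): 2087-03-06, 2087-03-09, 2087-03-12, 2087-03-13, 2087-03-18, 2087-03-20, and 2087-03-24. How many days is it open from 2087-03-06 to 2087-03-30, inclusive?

2087-03-06 is a Thursday.
From 2087-03-06 to 2087-03-30 is 25 days inclusive.
25 = 7 × 3 + 4, so there are 3 full weeks plus 4 extra days.
Each full week contributes 5 weekdays (Mon–Fri): 3 × 5 = 15.
The 4 extra days are Thursday, Friday, Saturday, Sunday — 2 of them qualify.
Total: 15 + 2 = 17.
Holidays: 2087-03-06 (Thu); 2087-03-09 (Sun); 2087-03-12 (Wed); 2087-03-13 (Thu); 2087-03-18 (Tue); 2087-03-20 (Thu); 2087-03-24 (Mon).
6 of the 7 holidays fall on weekdays; the rest are weekends and were already excluded.
Business days: 17 − 6 = 11.

11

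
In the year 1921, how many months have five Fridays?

4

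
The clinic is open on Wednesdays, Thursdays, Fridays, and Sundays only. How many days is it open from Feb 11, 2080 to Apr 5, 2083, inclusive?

Feb 11, 2080 is a Sunday.
That's 1150 days from start to end, counting both.
1150 = 7 × 164 + 2, so there are 164 full weeks plus 2 extra days.
Each full week contributes 4 days from the set (Wed, Thu, Fri, Sun): 164 × 4 = 656.
The 2 extra days are Sun, Mon — 1 of them qualifies.
Total: 656 + 1 = 657.

657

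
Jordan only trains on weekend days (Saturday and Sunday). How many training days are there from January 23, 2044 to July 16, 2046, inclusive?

260

January 23, 2044 is a Saturday.
That's 906 days from start to end, counting both.
906 = 7 × 129 + 3, so there are 129 full weeks plus 3 extra days.
Each full week contributes 2 weekend days (Sat, Sun): 129 × 2 = 258.
The 3 extra days are Sat, Sun, Mon — 2 of them qualify.
Total: 258 + 2 = 260.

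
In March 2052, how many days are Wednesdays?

1 March 2052 is a Friday.
The range spans 31 days (inclusive of both endpoints).
31 = 7 × 4 + 3, so there are 4 full weeks plus 3 extra days.
Each full week contributes one Wednesday: 4 so far.
The 3 extra days are Fri, Sat, Sun — none qualify.
Total: 4 + 0 = 4.

4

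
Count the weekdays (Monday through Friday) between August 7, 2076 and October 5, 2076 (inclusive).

August 7, 2076 is a Friday.
From August 7, 2076 to October 5, 2076 is 60 days inclusive.
60 = 7 × 8 + 4, so there are 8 full weeks plus 4 extra days.
Each full week contributes 5 weekdays (Mon–Fri): 8 × 5 = 40.
The 4 extra days are Fri, Sat, Sun, Mon — 2 of them qualify.
Total: 40 + 2 = 42.

42 weekdays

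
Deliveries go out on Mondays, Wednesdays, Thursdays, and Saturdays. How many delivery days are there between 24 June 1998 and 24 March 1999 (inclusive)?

24 June 1998 is a Wednesday.
That's 274 days from start to end, counting both.
274 = 7 × 39 + 1, so there are 39 full weeks plus 1 extra day.
Each full week contributes 4 days from the set (Mon, Wed, Thu, Sat): 39 × 4 = 156.
The 1 extra day is Wed — 1 of them qualifies.
Total: 156 + 1 = 157.

157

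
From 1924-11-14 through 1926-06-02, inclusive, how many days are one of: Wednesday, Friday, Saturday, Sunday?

324

1924-11-14 is a Friday.
From 1924-11-14 to 1926-06-02 is 566 days inclusive.
566 = 7 × 80 + 6, so there are 80 full weeks plus 6 extra days.
Each full week contributes 4 days from the set (Wed, Fri, Sat, Sun): 80 × 4 = 320.
The 6 extra days are Friday, Saturday, Sunday, Monday, Tuesday, Wednesday — 4 of them qualify.
Total: 320 + 4 = 324.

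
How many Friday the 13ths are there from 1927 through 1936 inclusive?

19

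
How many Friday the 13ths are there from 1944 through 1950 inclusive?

11

Friday-the-13ths by year:
1944: Oct
1945: Apr, Jul
1946: Sep, Dec
1947: Jun
1948: Feb, Aug
1949: May
1950: Jan, Oct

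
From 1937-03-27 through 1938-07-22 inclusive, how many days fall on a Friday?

1937-03-27 is a Saturday.
The range spans 483 days (inclusive of both endpoints).
483 = 7 × 69, so the span is exactly 69 full weeks.
Each full week contributes one Friday: 69 so far.
Total: 69.

69 Fridays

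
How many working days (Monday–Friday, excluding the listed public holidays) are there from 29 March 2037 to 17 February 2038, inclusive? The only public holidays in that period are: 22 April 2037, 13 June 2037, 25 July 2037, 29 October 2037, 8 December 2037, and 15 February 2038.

229 working days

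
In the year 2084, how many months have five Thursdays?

A month has five Thursdays exactly when Thursday falls within its first (length − 28) days.
Jan: 31 days, starts Sat → 5 of Sat, Sun, Mon
Feb: 29 days, starts Tue → 5 of Tue
Mar: 31 days, starts Wed → 5 of Wed, Thu, Fri ✓
Apr: 30 days, starts Sat → 5 of Sat, Sun
May: 31 days, starts Mon → 5 of Mon, Tue, Wed
Jun: 30 days, starts Thu → 5 of Thu, Fri ✓
Jul: 31 days, starts Sat → 5 of Sat, Sun, Mon
Aug: 31 days, starts Tue → 5 of Tue, Wed, Thu ✓
Sep: 30 days, starts Fri → 5 of Fri, Sat
Oct: 31 days, starts Sun → 5 of Sun, Mon, Tue
Nov: 30 days, starts Wed → 5 of Wed, Thu ✓
Dec: 31 days, starts Fri → 5 of Fri, Sat, Sun
Months with five Thursdays: Mar, Jun, Aug, Nov.

4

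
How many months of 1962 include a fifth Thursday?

4

A month has five Thursdays exactly when Thursday falls within its first (length − 28) days.
Jan: 31 days, starts Mon → 5 of Mon, Tue, Wed
Feb: 28 days, starts Thu → 5 of (none)
Mar: 31 days, starts Thu → 5 of Thu, Fri, Sat ✓
Apr: 30 days, starts Sun → 5 of Sun, Mon
May: 31 days, starts Tue → 5 of Tue, Wed, Thu ✓
Jun: 30 days, starts Fri → 5 of Fri, Sat
Jul: 31 days, starts Sun → 5 of Sun, Mon, Tue
Aug: 31 days, starts Wed → 5 of Wed, Thu, Fri ✓
Sep: 30 days, starts Sat → 5 of Sat, Sun
Oct: 31 days, starts Mon → 5 of Mon, Tue, Wed
Nov: 30 days, starts Thu → 5 of Thu, Fri ✓
Dec: 31 days, starts Sat → 5 of Sat, Sun, Mon
Months with five Thursdays: Mar, May, Aug, Nov.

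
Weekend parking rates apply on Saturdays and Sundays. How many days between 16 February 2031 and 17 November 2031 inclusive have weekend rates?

79

16 February 2031 is a Sunday.
From 16 February 2031 to 17 November 2031 is 275 days inclusive.
275 = 7 × 39 + 2, so there are 39 full weeks plus 2 extra days.
Each full week contributes 2 weekend days (Sat, Sun): 39 × 2 = 78.
The 2 extra days are Sun, Mon — 1 of them qualifies.
Total: 78 + 1 = 79.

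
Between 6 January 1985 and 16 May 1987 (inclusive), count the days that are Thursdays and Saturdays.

246

6 January 1985 is a Sunday.
That's 861 days from start to end, counting both.
861 = 7 × 123, so the span is exactly 123 full weeks.
Each full week contributes 2 days from the set (Thu, Sat): 123 × 2 = 246.
Total: 246.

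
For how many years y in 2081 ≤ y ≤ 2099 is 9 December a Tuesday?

4

Day of week of December 9 in each year:
2081: Tue ✓, 2082: Wed, 2083: Thu, 2084: Sat, 2085: Sun, 2086: Mon, 2087: Tue ✓, 2088: Thu, 2089: Fri, 2090: Sat, 2091: Sun, 2092: Tue ✓, 2093: Wed, 2094: Thu, 2095: Fri, 2096: Sun, 2097: Mon, 2098: Tue ✓, 2099: Wed
Tuesdays: 2081, 2087, 2092, 2098.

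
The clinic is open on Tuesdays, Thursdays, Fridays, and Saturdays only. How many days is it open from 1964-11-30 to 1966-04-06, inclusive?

1964-11-30 is a Monday.
The range spans 493 days (inclusive of both endpoints).
493 = 7 × 70 + 3, so there are 70 full weeks plus 3 extra days.
Each full week contributes 4 days from the set (Tue, Thu, Fri, Sat): 70 × 4 = 280.
The 3 extra days are Monday, Tuesday, Wednesday — 1 of them qualifies.
Total: 280 + 1 = 281.

281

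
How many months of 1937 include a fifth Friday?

5

A month has five Fridays exactly when Friday falls within its first (length − 28) days.
Jan: 31 days, starts Fri → 5 of Fri, Sat, Sun ✓
Feb: 28 days, starts Mon → 5 of (none)
Mar: 31 days, starts Mon → 5 of Mon, Tue, Wed
Apr: 30 days, starts Thu → 5 of Thu, Fri ✓
May: 31 days, starts Sat → 5 of Sat, Sun, Mon
Jun: 30 days, starts Tue → 5 of Tue, Wed
Jul: 31 days, starts Thu → 5 of Thu, Fri, Sat ✓
Aug: 31 days, starts Sun → 5 of Sun, Mon, Tue
Sep: 30 days, starts Wed → 5 of Wed, Thu
Oct: 31 days, starts Fri → 5 of Fri, Sat, Sun ✓
Nov: 30 days, starts Mon → 5 of Mon, Tue
Dec: 31 days, starts Wed → 5 of Wed, Thu, Fri ✓
Months with five Fridays: Jan, Apr, Jul, Oct, Dec.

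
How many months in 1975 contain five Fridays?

4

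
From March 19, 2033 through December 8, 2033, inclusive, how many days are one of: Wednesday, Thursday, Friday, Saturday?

March 19, 2033 is a Saturday.
The range spans 265 days (inclusive of both endpoints).
265 = 7 × 37 + 6, so there are 37 full weeks plus 6 extra days.
Each full week contributes 4 days from the set (Wed, Thu, Fri, Sat): 37 × 4 = 148.
The 6 extra days are Sat, Sun, Mon, Tue, Wed, Thu — 3 of them qualify.
Total: 148 + 3 = 151.

151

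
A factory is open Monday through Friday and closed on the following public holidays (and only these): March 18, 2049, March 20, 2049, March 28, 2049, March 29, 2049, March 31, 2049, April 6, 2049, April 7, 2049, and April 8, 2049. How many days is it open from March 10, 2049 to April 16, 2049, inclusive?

22 working days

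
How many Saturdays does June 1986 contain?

1986-06-01 is a Sunday.
The range spans 30 days (inclusive of both endpoints).
30 = 7 × 4 + 2, so there are 4 full weeks plus 2 extra days.
Each full week contributes one Saturday: 4 so far.
The 2 extra days are Sun, Mon — none qualify.
Total: 4 + 0 = 4.

4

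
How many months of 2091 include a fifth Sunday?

A month has five Sundays exactly when Sunday falls within its first (length − 28) days.
Jan: 31 days, starts Mon → 5 of Mon, Tue, Wed
Feb: 28 days, starts Thu → 5 of (none)
Mar: 31 days, starts Thu → 5 of Thu, Fri, Sat
Apr: 30 days, starts Sun → 5 of Sun, Mon ✓
May: 31 days, starts Tue → 5 of Tue, Wed, Thu
Jun: 30 days, starts Fri → 5 of Fri, Sat
Jul: 31 days, starts Sun → 5 of Sun, Mon, Tue ✓
Aug: 31 days, starts Wed → 5 of Wed, Thu, Fri
Sep: 30 days, starts Sat → 5 of Sat, Sun ✓
Oct: 31 days, starts Mon → 5 of Mon, Tue, Wed
Nov: 30 days, starts Thu → 5 of Thu, Fri
Dec: 31 days, starts Sat → 5 of Sat, Sun, Mon ✓
Months with five Sundays: Apr, Jul, Sep, Dec.

4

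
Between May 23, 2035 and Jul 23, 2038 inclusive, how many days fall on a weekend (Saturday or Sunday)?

May 23, 2035 is a Wednesday.
The range spans 1158 days (inclusive of both endpoints).
1158 = 7 × 165 + 3, so there are 165 full weeks plus 3 extra days.
Each full week contributes 2 weekend days (Sat, Sun): 165 × 2 = 330.
The 3 extra days are Wed, Thu, Fri — none qualify.
Total: 330 + 0 = 330.

330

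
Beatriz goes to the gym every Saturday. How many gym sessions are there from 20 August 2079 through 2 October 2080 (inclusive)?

58

20 August 2079 is a Sunday.
From 20 August 2079 to 2 October 2080 is 410 days inclusive.
410 = 7 × 58 + 4, so there are 58 full weeks plus 4 extra days.
Each full week contributes one Saturday: 58 so far.
The 4 extra days are Sunday, Monday, Tuesday, Wednesday — none qualify.
Total: 58 + 0 = 58.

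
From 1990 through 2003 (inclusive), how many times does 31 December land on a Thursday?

2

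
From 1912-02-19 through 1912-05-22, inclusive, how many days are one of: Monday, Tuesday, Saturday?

41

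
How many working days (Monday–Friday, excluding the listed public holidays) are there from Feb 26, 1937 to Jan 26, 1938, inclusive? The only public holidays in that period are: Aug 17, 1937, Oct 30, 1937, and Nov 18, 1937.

Feb 26, 1937 is a Friday.
From Feb 26, 1937 to Jan 26, 1938 is 335 days inclusive.
335 = 7 × 47 + 6, so there are 47 full weeks plus 6 extra days.
Each full week contributes 5 weekdays (Mon–Fri): 47 × 5 = 235.
The 6 extra days are Friday, Saturday, Sunday, Monday, Tuesday, Wednesday — 4 of them qualify.
Total: 235 + 4 = 239.
Holidays: Aug 17, 1937 (Tue); Oct 30, 1937 (Sat); Nov 18, 1937 (Thu).
2 of the 3 holidays fall on weekdays; the rest are weekends and were already excluded.
Business days: 239 − 2 = 237.

237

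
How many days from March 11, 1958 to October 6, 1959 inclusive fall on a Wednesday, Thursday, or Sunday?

March 11, 1958 is a Tuesday.
From March 11, 1958 to October 6, 1959 is 575 days inclusive.
575 = 7 × 82 + 1, so there are 82 full weeks plus 1 extra day.
Each full week contributes 3 days from the set (Wed, Thu, Sun): 82 × 3 = 246.
The 1 extra day is Tue — none qualify.
Total: 246 + 0 = 246.

246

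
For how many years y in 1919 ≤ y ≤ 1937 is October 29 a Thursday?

Day of week of October 29 in each year:
1919: Wed, 1920: Fri, 1921: Sat, 1922: Sun, 1923: Mon, 1924: Wed, 1925: Thu ✓, 1926: Fri, 1927: Sat, 1928: Mon, 1929: Tue, 1930: Wed, 1931: Thu ✓, 1932: Sat, 1933: Sun, 1934: Mon, 1935: Tue, 1936: Thu ✓, 1937: Fri
Thursdays: 1925, 1931, 1936.

3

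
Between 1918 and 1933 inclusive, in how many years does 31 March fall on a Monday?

Day of week of March 31 in each year:
1918: Sun, 1919: Mon ✓, 1920: Wed, 1921: Thu, 1922: Fri, 1923: Sat, 1924: Mon ✓, 1925: Tue, 1926: Wed, 1927: Thu, 1928: Sat, 1929: Sun, 1930: Mon ✓, 1931: Tue, 1932: Thu, 1933: Fri
Mondays: 1919, 1924, 1930.

3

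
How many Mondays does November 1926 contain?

5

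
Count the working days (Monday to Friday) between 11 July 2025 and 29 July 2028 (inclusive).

11 July 2025 is a Friday.
The range spans 1115 days (inclusive of both endpoints).
1115 = 7 × 159 + 2, so there are 159 full weeks plus 2 extra days.
Each full week contributes 5 weekdays (Mon–Fri): 159 × 5 = 795.
The 2 extra days are Fri, Sat — 1 of them qualifies.
Total: 795 + 1 = 796.

796 weekdays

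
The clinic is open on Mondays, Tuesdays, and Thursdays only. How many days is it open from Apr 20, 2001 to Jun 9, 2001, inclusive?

21

Apr 20, 2001 is a Friday.
That's 51 days from start to end, counting both.
51 = 7 × 7 + 2, so there are 7 full weeks plus 2 extra days.
Each full week contributes 3 days from the set (Mon, Tue, Thu): 7 × 3 = 21.
The 2 extra days are Fri, Sat — none qualify.
Total: 21 + 0 = 21.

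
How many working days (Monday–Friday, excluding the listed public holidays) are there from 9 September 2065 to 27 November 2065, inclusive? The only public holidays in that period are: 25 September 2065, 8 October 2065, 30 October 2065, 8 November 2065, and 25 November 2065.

9 September 2065 is a Wednesday.
The range spans 80 days (inclusive of both endpoints).
80 = 7 × 11 + 3, so there are 11 full weeks plus 3 extra days.
Each full week contributes 5 weekdays (Mon–Fri): 11 × 5 = 55.
The 3 extra days are Wednesday, Thursday, Friday — 3 of them qualify.
Total: 55 + 3 = 58.
Holidays: 25 September 2065 (Fri); 8 October 2065 (Thu); 30 October 2065 (Fri); 8 November 2065 (Sun); 25 November 2065 (Wed).
4 of the 5 holidays fall on weekdays; the rest are weekends and were already excluded.
Business days: 58 − 4 = 54.

54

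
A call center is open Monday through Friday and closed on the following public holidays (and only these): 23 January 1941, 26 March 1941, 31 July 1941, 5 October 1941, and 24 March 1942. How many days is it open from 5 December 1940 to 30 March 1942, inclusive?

5 December 1940 is a Thursday.
The range spans 481 days (inclusive of both endpoints).
481 = 7 × 68 + 5, so there are 68 full weeks plus 5 extra days.
Each full week contributes 5 weekdays (Mon–Fri): 68 × 5 = 340.
The 5 extra days are Thu, Fri, Sat, Sun, Mon — 3 of them qualify.
Total: 340 + 3 = 343.
Holidays: 23 January 1941 (Thu); 26 March 1941 (Wed); 31 July 1941 (Thu); 5 October 1941 (Sun); 24 March 1942 (Tue).
4 of the 5 holidays fall on weekdays; the rest are weekends and were already excluded.
Business days: 343 − 4 = 339.

339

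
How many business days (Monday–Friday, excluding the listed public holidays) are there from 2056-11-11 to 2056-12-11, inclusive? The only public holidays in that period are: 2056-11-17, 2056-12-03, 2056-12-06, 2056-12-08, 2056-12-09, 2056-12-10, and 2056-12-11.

17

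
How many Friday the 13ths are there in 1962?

2

The 13th falls on a Friday when the month's 13th has weekday Fri.
Jan 13 is Sat; Feb 13 is Tue; Mar 13 is Tue; Apr 13 is Fri ✓; May 13 is Sun; Jun 13 is Wed; Jul 13 is Fri ✓; Aug 13 is Mon; Sep 13 is Thu; Oct 13 is Sat; Nov 13 is Tue; Dec 13 is Thu.
Friday the 13ths: Apr, Jul.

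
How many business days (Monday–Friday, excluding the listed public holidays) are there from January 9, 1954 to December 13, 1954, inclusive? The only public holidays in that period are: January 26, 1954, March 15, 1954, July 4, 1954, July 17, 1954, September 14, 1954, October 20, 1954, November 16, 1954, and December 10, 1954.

January 9, 1954 is a Saturday.
From January 9, 1954 to December 13, 1954 is 339 days inclusive.
339 = 7 × 48 + 3, so there are 48 full weeks plus 3 extra days.
Each full week contributes 5 weekdays (Mon–Fri): 48 × 5 = 240.
The 3 extra days are Sat, Sun, Mon — 1 of them qualifies.
Total: 240 + 1 = 241.
Holidays: January 26, 1954 (Tue); March 15, 1954 (Mon); July 4, 1954 (Sun); July 17, 1954 (Sat); September 14, 1954 (Tue); October 20, 1954 (Wed); November 16, 1954 (Tue); December 10, 1954 (Fri).
6 of the 8 holidays fall on weekdays; the rest are weekends and were already excluded.
Business days: 241 − 6 = 235.

235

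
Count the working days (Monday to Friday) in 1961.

260

Jan 1, 1961 is a Sunday.
The range spans 365 days (inclusive of both endpoints).
365 = 7 × 52 + 1, so there are 52 full weeks plus 1 extra day.
Each full week contributes 5 weekdays (Mon–Fri): 52 × 5 = 260.
The 1 extra day is Sun — none qualify.
Total: 260 + 0 = 260.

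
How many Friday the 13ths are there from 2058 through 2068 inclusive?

Friday-the-13ths by year:
2058: Sep, Dec
2059: Jun
2060: Feb, Aug
2061: May
2062: Jan, Oct
2063: Apr, Jul
2064: Jun
2065: Feb, Mar, Nov
2066: Aug
2067: May
2068: Jan, Apr, Jul

19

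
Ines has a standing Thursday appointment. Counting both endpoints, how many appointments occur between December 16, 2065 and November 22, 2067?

December 16, 2065 is a Wednesday.
From December 16, 2065 to November 22, 2067 is 707 days inclusive.
707 = 7 × 101, so the span is exactly 101 full weeks.
Each full week contributes one Thursday: 101 so far.
Total: 101.

101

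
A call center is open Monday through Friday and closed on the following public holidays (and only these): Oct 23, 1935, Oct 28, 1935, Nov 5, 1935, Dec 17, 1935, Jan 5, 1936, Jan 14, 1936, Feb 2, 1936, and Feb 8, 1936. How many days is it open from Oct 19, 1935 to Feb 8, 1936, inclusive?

Oct 19, 1935 is a Saturday.
That's 113 days from start to end, counting both.
113 = 7 × 16 + 1, so there are 16 full weeks plus 1 extra day.
Each full week contributes 5 weekdays (Mon–Fri): 16 × 5 = 80.
The 1 extra day is Saturday — none qualify.
Total: 80 + 0 = 80.
Holidays: Oct 23, 1935 (Wed); Oct 28, 1935 (Mon); Nov 5, 1935 (Tue); Dec 17, 1935 (Tue); Jan 5, 1936 (Sun); Jan 14, 1936 (Tue); Feb 2, 1936 (Sun); Feb 8, 1936 (Sat).
5 of the 8 holidays fall on weekdays; the rest are weekends and were already excluded.
Business days: 80 − 5 = 75.

75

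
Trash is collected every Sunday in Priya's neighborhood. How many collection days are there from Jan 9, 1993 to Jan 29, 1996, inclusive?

160

Jan 9, 1993 is a Saturday.
The range spans 1116 days (inclusive of both endpoints).
1116 = 7 × 159 + 3, so there are 159 full weeks plus 3 extra days.
Each full week contributes one Sunday: 159 so far.
The 3 extra days are Sat, Sun, Mon — 1 of them qualifies.
Total: 159 + 1 = 160.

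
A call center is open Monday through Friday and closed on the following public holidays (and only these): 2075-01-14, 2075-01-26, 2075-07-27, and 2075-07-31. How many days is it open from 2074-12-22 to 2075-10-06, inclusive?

2074-12-22 is a Saturday.
The range spans 289 days (inclusive of both endpoints).
289 = 7 × 41 + 2, so there are 41 full weeks plus 2 extra days.
Each full week contributes 5 weekdays (Mon–Fri): 41 × 5 = 205.
The 2 extra days are Saturday, Sunday — none qualify.
Total: 205 + 0 = 205.
Holidays: 2075-01-14 (Mon); 2075-01-26 (Sat); 2075-07-27 (Sat); 2075-07-31 (Wed).
2 of the 4 holidays fall on weekdays; the rest are weekends and were already excluded.
Business days: 205 − 2 = 203.

203 working days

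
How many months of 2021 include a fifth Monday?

4

A month has five Mondays exactly when Monday falls within its first (length − 28) days.
Jan: 31 days, starts Fri → 5 of Fri, Sat, Sun
Feb: 28 days, starts Mon → 5 of (none)
Mar: 31 days, starts Mon → 5 of Mon, Tue, Wed ✓
Apr: 30 days, starts Thu → 5 of Thu, Fri
May: 31 days, starts Sat → 5 of Sat, Sun, Mon ✓
Jun: 30 days, starts Tue → 5 of Tue, Wed
Jul: 31 days, starts Thu → 5 of Thu, Fri, Sat
Aug: 31 days, starts Sun → 5 of Sun, Mon, Tue ✓
Sep: 30 days, starts Wed → 5 of Wed, Thu
Oct: 31 days, starts Fri → 5 of Fri, Sat, Sun
Nov: 30 days, starts Mon → 5 of Mon, Tue ✓
Dec: 31 days, starts Wed → 5 of Wed, Thu, Fri
Months with five Mondays: Mar, May, Aug, Nov.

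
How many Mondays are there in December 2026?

December 1, 2026 is a Tuesday.
From December 1, 2026 to December 31, 2026 is 31 days inclusive.
31 = 7 × 4 + 3, so there are 4 full weeks plus 3 extra days.
Each full week contributes one Monday: 4 so far.
The 3 extra days are Tue, Wed, Thu — none qualify.
Total: 4 + 0 = 4.

4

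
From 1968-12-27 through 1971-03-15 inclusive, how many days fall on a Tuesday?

115

1968-12-27 is a Friday.
The range spans 809 days (inclusive of both endpoints).
809 = 7 × 115 + 4, so there are 115 full weeks plus 4 extra days.
Each full week contributes one Tuesday: 115 so far.
The 4 extra days are Friday, Saturday, Sunday, Monday — none qualify.
Total: 115 + 0 = 115.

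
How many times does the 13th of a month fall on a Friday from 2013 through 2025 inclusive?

Friday-the-13ths by year:
2013: Sep, Dec
2014: Jun
2015: Feb, Mar, Nov
2016: May
2017: Jan, Oct
2018: Apr, Jul
2019: Sep, Dec
2020: Mar, Nov
2021: Aug
2022: May
2023: Jan, Oct
2024: Sep, Dec
2025: Jun

22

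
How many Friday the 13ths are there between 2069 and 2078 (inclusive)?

17

Friday-the-13ths by year:
2069: Sep, Dec
2070: Jun
2071: Feb, Mar, Nov
2072: May
2073: Jan, Oct
2074: Apr, Jul
2075: Sep, Dec
2076: Mar, Nov
2077: Aug
2078: May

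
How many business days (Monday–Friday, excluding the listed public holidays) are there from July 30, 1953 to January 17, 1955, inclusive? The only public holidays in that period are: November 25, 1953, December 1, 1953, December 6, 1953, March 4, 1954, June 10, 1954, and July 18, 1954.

July 30, 1953 is a Thursday.
From July 30, 1953 to January 17, 1955 is 537 days inclusive.
537 = 7 × 76 + 5, so there are 76 full weeks plus 5 extra days.
Each full week contributes 5 weekdays (Mon–Fri): 76 × 5 = 380.
The 5 extra days are Thursday, Friday, Saturday, Sunday, Monday — 3 of them qualify.
Total: 380 + 3 = 383.
Holidays: November 25, 1953 (Wed); December 1, 1953 (Tue); December 6, 1953 (Sun); March 4, 1954 (Thu); June 10, 1954 (Thu); July 18, 1954 (Sun).
4 of the 6 holidays fall on weekdays; the rest are weekends and were already excluded.
Business days: 383 − 4 = 379.

379 business days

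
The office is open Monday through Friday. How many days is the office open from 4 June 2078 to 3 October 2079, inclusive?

4 June 2078 is a Saturday.
The range spans 487 days (inclusive of both endpoints).
487 = 7 × 69 + 4, so there are 69 full weeks plus 4 extra days.
Each full week contributes 5 weekdays (Mon–Fri): 69 × 5 = 345.
The 4 extra days are Saturday, Sunday, Monday, Tuesday — 2 of them qualify.
Total: 345 + 2 = 347.

347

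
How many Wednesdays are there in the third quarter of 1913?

13

Jul 1, 1913 is a Tuesday.
From Jul 1, 1913 to Sep 30, 1913 is 92 days inclusive.
92 = 7 × 13 + 1, so there are 13 full weeks plus 1 extra day.
Each full week contributes one Wednesday: 13 so far.
The 1 extra day is Tuesday — none qualify.
Total: 13 + 0 = 13.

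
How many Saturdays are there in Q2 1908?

13

April 1, 1908 is a Wednesday.
That's 91 days from start to end, counting both.
91 = 7 × 13, so the span is exactly 13 full weeks.
Each full week contributes one Saturday: 13 so far.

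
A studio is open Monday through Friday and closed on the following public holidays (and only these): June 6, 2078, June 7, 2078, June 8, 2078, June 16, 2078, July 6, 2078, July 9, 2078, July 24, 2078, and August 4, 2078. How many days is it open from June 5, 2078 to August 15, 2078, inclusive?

June 5, 2078 is a Sunday.
From June 5, 2078 to August 15, 2078 is 72 days inclusive.
72 = 7 × 10 + 2, so there are 10 full weeks plus 2 extra days.
Each full week contributes 5 weekdays (Mon–Fri): 10 × 5 = 50.
The 2 extra days are Sunday, Monday — 1 of them qualifies.
Total: 50 + 1 = 51.
Holidays: June 6, 2078 (Mon); June 7, 2078 (Tue); June 8, 2078 (Wed); June 16, 2078 (Thu); July 6, 2078 (Wed); July 9, 2078 (Sat); July 24, 2078 (Sun); August 4, 2078 (Thu).
6 of the 8 holidays fall on weekdays; the rest are weekends and were already excluded.
Business days: 51 − 6 = 45.

45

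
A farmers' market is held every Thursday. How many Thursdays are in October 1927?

4

1927-10-01 is a Saturday.
The range spans 31 days (inclusive of both endpoints).
31 = 7 × 4 + 3, so there are 4 full weeks plus 3 extra days.
Each full week contributes one Thursday: 4 so far.
The 3 extra days are Sat, Sun, Mon — none qualify.
Total: 4 + 0 = 4.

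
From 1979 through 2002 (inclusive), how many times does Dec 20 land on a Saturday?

3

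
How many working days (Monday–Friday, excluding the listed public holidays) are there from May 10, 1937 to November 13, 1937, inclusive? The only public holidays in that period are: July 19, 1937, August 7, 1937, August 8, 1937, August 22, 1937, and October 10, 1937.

134 working days

May 10, 1937 is a Monday.
From May 10, 1937 to November 13, 1937 is 188 days inclusive.
188 = 7 × 26 + 6, so there are 26 full weeks plus 6 extra days.
Each full week contributes 5 weekdays (Mon–Fri): 26 × 5 = 130.
The 6 extra days are Mon, Tue, Wed, Thu, Fri, Sat — 5 of them qualify.
Total: 130 + 5 = 135.
Holidays: July 19, 1937 (Mon); August 7, 1937 (Sat); August 8, 1937 (Sun); August 22, 1937 (Sun); October 10, 1937 (Sun).
1 of the 5 holidays fall on weekdays; the rest are weekends and were already excluded.
Business days: 135 − 1 = 134.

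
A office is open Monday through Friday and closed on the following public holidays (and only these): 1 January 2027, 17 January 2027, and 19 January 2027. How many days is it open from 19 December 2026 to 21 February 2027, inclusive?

43

19 December 2026 is a Saturday.
That's 65 days from start to end, counting both.
65 = 7 × 9 + 2, so there are 9 full weeks plus 2 extra days.
Each full week contributes 5 weekdays (Mon–Fri): 9 × 5 = 45.
The 2 extra days are Sat, Sun — none qualify.
Total: 45 + 0 = 45.
Holidays: 1 January 2027 (Fri); 17 January 2027 (Sun); 19 January 2027 (Tue).
2 of the 3 holidays fall on weekdays; the rest are weekends and were already excluded.
Business days: 45 − 2 = 43.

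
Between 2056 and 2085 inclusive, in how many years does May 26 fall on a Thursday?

4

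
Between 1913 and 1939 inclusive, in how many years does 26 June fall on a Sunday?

4

Day of week of June 26 in each year:
1913: Thu, 1914: Fri, 1915: Sat, 1916: Mon, 1917: Tue, 1918: Wed, 1919: Thu, 1920: Sat, 1921: Sun ✓, 1922: Mon, 1923: Tue, 1924: Thu, 1925: Fri, 1926: Sat, 1927: Sun ✓, 1928: Tue, 1929: Wed, 1930: Thu, 1931: Fri, 1932: Sun ✓, 1933: Mon, 1934: Tue, 1935: Wed, 1936: Fri, 1937: Sat, 1938: Sun ✓, 1939: Mon
Sundays: 1921, 1927, 1932, 1938.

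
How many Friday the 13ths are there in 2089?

The 13th falls on a Friday when the month's 13th has weekday Fri.
Jan 13 is Thu; Feb 13 is Sun; Mar 13 is Sun; Apr 13 is Wed; May 13 is Fri ✓; Jun 13 is Mon; Jul 13 is Wed; Aug 13 is Sat; Sep 13 is Tue; Oct 13 is Thu; Nov 13 is Sun; Dec 13 is Tue.
Friday the 13ths: May.

1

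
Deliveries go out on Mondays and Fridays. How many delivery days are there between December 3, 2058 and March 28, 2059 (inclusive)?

33

December 3, 2058 is a Tuesday.
From December 3, 2058 to March 28, 2059 is 116 days inclusive.
116 = 7 × 16 + 4, so there are 16 full weeks plus 4 extra days.
Each full week contributes 2 days from the set (Mon, Fri): 16 × 2 = 32.
The 4 extra days are Tuesday, Wednesday, Thursday, Friday — 1 of them qualifies.
Total: 32 + 1 = 33.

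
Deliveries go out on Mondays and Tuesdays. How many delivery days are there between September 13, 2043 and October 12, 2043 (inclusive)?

9

September 13, 2043 is a Sunday.
That's 30 days from start to end, counting both.
30 = 7 × 4 + 2, so there are 4 full weeks plus 2 extra days.
Each full week contributes 2 days from the set (Mon, Tue): 4 × 2 = 8.
The 2 extra days are Sun, Mon — 1 of them qualifies.
Total: 8 + 1 = 9.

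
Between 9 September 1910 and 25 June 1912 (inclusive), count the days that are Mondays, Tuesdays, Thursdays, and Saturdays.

9 September 1910 is a Friday.
That's 656 days from start to end, counting both.
656 = 7 × 93 + 5, so there are 93 full weeks plus 5 extra days.
Each full week contributes 4 days from the set (Mon, Tue, Thu, Sat): 93 × 4 = 372.
The 5 extra days are Friday, Saturday, Sunday, Monday, Tuesday — 3 of them qualify.
Total: 372 + 3 = 375.

375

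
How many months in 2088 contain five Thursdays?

A month has five Thursdays exactly when Thursday falls within its first (length − 28) days.
Jan: 31 days, starts Thu → 5 of Thu, Fri, Sat ✓
Feb: 29 days, starts Sun → 5 of Sun
Mar: 31 days, starts Mon → 5 of Mon, Tue, Wed
Apr: 30 days, starts Thu → 5 of Thu, Fri ✓
May: 31 days, starts Sat → 5 of Sat, Sun, Mon
Jun: 30 days, starts Tue → 5 of Tue, Wed
Jul: 31 days, starts Thu → 5 of Thu, Fri, Sat ✓
Aug: 31 days, starts Sun → 5 of Sun, Mon, Tue
Sep: 30 days, starts Wed → 5 of Wed, Thu ✓
Oct: 31 days, starts Fri → 5 of Fri, Sat, Sun
Nov: 30 days, starts Mon → 5 of Mon, Tue
Dec: 31 days, starts Wed → 5 of Wed, Thu, Fri ✓
Months with five Thursdays: Jan, Apr, Jul, Sep, Dec.

5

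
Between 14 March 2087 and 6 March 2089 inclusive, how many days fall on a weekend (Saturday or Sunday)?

14 March 2087 is a Friday.
From 14 March 2087 to 6 March 2089 is 724 days inclusive.
724 = 7 × 103 + 3, so there are 103 full weeks plus 3 extra days.
Each full week contributes 2 weekend days (Sat, Sun): 103 × 2 = 206.
The 3 extra days are Fri, Sat, Sun — 2 of them qualify.
Total: 206 + 2 = 208.

208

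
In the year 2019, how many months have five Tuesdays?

A month has five Tuesdays exactly when Tuesday falls within its first (length − 28) days.
Jan: 31 days, starts Tue → 5 of Tue, Wed, Thu ✓
Feb: 28 days, starts Fri → 5 of (none)
Mar: 31 days, starts Fri → 5 of Fri, Sat, Sun
Apr: 30 days, starts Mon → 5 of Mon, Tue ✓
May: 31 days, starts Wed → 5 of Wed, Thu, Fri
Jun: 30 days, starts Sat → 5 of Sat, Sun
Jul: 31 days, starts Mon → 5 of Mon, Tue, Wed ✓
Aug: 31 days, starts Thu → 5 of Thu, Fri, Sat
Sep: 30 days, starts Sun → 5 of Sun, Mon
Oct: 31 days, starts Tue → 5 of Tue, Wed, Thu ✓
Nov: 30 days, starts Fri → 5 of Fri, Sat
Dec: 31 days, starts Sun → 5 of Sun, Mon, Tue ✓
Months with five Tuesdays: Jan, Apr, Jul, Oct, Dec.

5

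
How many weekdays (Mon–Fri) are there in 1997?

261

Jan 1, 1997 is a Wednesday.
That's 365 days from start to end, counting both.
365 = 7 × 52 + 1, so there are 52 full weeks plus 1 extra day.
Each full week contributes 5 weekdays (Mon–Fri): 52 × 5 = 260.
The 1 extra day is Wednesday — 1 of them qualifies.
Total: 260 + 1 = 261.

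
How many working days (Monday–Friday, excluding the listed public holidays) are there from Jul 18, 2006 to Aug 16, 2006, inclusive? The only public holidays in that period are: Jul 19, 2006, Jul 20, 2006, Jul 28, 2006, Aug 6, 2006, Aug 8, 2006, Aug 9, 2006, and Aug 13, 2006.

Jul 18, 2006 is a Tuesday.
From Jul 18, 2006 to Aug 16, 2006 is 30 days inclusive.
30 = 7 × 4 + 2, so there are 4 full weeks plus 2 extra days.
Each full week contributes 5 weekdays (Mon–Fri): 4 × 5 = 20.
The 2 extra days are Tuesday, Wednesday — 2 of them qualify.
Total: 20 + 2 = 22.
Holidays: Jul 19, 2006 (Wed); Jul 20, 2006 (Thu); Jul 28, 2006 (Fri); Aug 6, 2006 (Sun); Aug 8, 2006 (Tue); Aug 9, 2006 (Wed); Aug 13, 2006 (Sun).
5 of the 7 holidays fall on weekdays; the rest are weekends and were already excluded.
Business days: 22 − 5 = 17.

17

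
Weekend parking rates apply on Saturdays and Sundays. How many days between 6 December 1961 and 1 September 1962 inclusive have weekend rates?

77

6 December 1961 is a Wednesday.
The range spans 270 days (inclusive of both endpoints).
270 = 7 × 38 + 4, so there are 38 full weeks plus 4 extra days.
Each full week contributes 2 weekend days (Sat, Sun): 38 × 2 = 76.
The 4 extra days are Wed, Thu, Fri, Sat — 1 of them qualifies.
Total: 76 + 1 = 77.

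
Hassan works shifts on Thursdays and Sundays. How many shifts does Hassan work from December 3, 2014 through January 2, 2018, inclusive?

322

December 3, 2014 is a Wednesday.
That's 1127 days from start to end, counting both.
1127 = 7 × 161, so the span is exactly 161 full weeks.
Each full week contributes 2 days from the set (Thu, Sun): 161 × 2 = 322.
Total: 322.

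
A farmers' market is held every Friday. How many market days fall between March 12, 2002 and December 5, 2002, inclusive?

March 12, 2002 is a Tuesday.
The range spans 269 days (inclusive of both endpoints).
269 = 7 × 38 + 3, so there are 38 full weeks plus 3 extra days.
Each full week contributes one Friday: 38 so far.
The 3 extra days are Tue, Wed, Thu — none qualify.
Total: 38 + 0 = 38.

38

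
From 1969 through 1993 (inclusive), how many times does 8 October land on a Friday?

4

Day of week of October 8 in each year:
1969: Wed, 1970: Thu, 1971: Fri ✓, 1972: Sun, 1973: Mon, 1974: Tue, 1975: Wed, 1976: Fri ✓, 1977: Sat, 1978: Sun, 1979: Mon, 1980: Wed, 1981: Thu, 1982: Fri ✓, 1983: Sat, 1984: Mon, 1985: Tue, 1986: Wed, 1987: Thu, 1988: Sat, 1989: Sun, 1990: Mon, 1991: Tue, 1992: Thu, 1993: Fri ✓
Fridays: 1971, 1976, 1982, 1993.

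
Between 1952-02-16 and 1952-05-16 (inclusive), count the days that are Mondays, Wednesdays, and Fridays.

39

1952-02-16 is a Saturday.
From 1952-02-16 to 1952-05-16 is 91 days inclusive.
91 = 7 × 13, so the span is exactly 13 full weeks.
Each full week contributes 3 days from the set (Mon, Wed, Fri): 13 × 3 = 39.
Total: 39.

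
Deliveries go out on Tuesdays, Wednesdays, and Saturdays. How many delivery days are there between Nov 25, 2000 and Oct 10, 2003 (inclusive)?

450

Nov 25, 2000 is a Saturday.
That's 1050 days from start to end, counting both.
1050 = 7 × 150, so the span is exactly 150 full weeks.
Each full week contributes 3 days from the set (Tue, Wed, Sat): 150 × 3 = 450.
Total: 450.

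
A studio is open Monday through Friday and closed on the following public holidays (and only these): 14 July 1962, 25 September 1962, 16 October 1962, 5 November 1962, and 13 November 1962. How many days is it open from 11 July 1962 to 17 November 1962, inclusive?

11 July 1962 is a Wednesday.
That's 130 days from start to end, counting both.
130 = 7 × 18 + 4, so there are 18 full weeks plus 4 extra days.
Each full week contributes 5 weekdays (Mon–Fri): 18 × 5 = 90.
The 4 extra days are Wed, Thu, Fri, Sat — 3 of them qualify.
Total: 90 + 3 = 93.
Holidays: 14 July 1962 (Sat); 25 September 1962 (Tue); 16 October 1962 (Tue); 5 November 1962 (Mon); 13 November 1962 (Tue).
4 of the 5 holidays fall on weekdays; the rest are weekends and were already excluded.
Business days: 93 − 4 = 89.

89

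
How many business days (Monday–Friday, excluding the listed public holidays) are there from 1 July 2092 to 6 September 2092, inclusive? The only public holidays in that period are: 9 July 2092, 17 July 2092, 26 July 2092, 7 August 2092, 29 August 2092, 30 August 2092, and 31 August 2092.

45 business days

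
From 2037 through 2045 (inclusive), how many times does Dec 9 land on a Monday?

1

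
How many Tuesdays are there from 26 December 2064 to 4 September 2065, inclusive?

36 Tuesdays

26 December 2064 is a Friday.
The range spans 253 days (inclusive of both endpoints).
253 = 7 × 36 + 1, so there are 36 full weeks plus 1 extra day.
Each full week contributes one Tuesday: 36 so far.
The 1 extra day is Fri — none qualify.
Total: 36 + 0 = 36.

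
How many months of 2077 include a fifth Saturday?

A month has five Saturdays exactly when Saturday falls within its first (length − 28) days.
Jan: 31 days, starts Fri → 5 of Fri, Sat, Sun ✓
Feb: 28 days, starts Mon → 5 of (none)
Mar: 31 days, starts Mon → 5 of Mon, Tue, Wed
Apr: 30 days, starts Thu → 5 of Thu, Fri
May: 31 days, starts Sat → 5 of Sat, Sun, Mon ✓
Jun: 30 days, starts Tue → 5 of Tue, Wed
Jul: 31 days, starts Thu → 5 of Thu, Fri, Sat ✓
Aug: 31 days, starts Sun → 5 of Sun, Mon, Tue
Sep: 30 days, starts Wed → 5 of Wed, Thu
Oct: 31 days, starts Fri → 5 of Fri, Sat, Sun ✓
Nov: 30 days, starts Mon → 5 of Mon, Tue
Dec: 31 days, starts Wed → 5 of Wed, Thu, Fri
Months with five Saturdays: Jan, May, Jul, Oct.

4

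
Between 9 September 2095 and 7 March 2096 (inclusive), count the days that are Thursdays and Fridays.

9 September 2095 is a Friday.
The range spans 181 days (inclusive of both endpoints).
181 = 7 × 25 + 6, so there are 25 full weeks plus 6 extra days.
Each full week contributes 2 days from the set (Thu, Fri): 25 × 2 = 50.
The 6 extra days are Friday, Saturday, Sunday, Monday, Tuesday, Wednesday — 1 of them qualifies.
Total: 50 + 1 = 51.

51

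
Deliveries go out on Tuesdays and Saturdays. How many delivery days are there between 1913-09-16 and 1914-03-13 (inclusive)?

51

1913-09-16 is a Tuesday.
From 1913-09-16 to 1914-03-13 is 179 days inclusive.
179 = 7 × 25 + 4, so there are 25 full weeks plus 4 extra days.
Each full week contributes 2 days from the set (Tue, Sat): 25 × 2 = 50.
The 4 extra days are Tuesday, Wednesday, Thursday, Friday — 1 of them qualifies.
Total: 50 + 1 = 51.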